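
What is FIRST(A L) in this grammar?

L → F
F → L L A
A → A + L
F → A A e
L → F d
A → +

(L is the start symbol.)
{ '+' }

FIRST sets of the non-terminals involved (from the grammar, by fixed-point iteration):
  FIRST(A) = { '+' }

To compute FIRST(A L), process the symbols left to right:
Symbol A is a non-terminal. Add FIRST(A) \ {ε} = { '+' }
A is not nullable (ε ∉ FIRST(A)), so stop here.
FIRST(A L) = { '+' }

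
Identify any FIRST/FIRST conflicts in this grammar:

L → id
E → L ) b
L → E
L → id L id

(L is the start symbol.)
Yes. L → id / L → E on { 'id' }; L → id / L → id L id on { 'id' }; L → E / L → id L id on { 'id' }

A FIRST/FIRST conflict occurs when two productions N → α and N → β for the same non-terminal have FIRST(α) ∩ FIRST(β) ≠ ∅ (with ε ∈ FIRST of a nullable right-hand side, so two nullable alternatives also conflict).

FIRST sets of the non-terminals at (or reachable through a nullable prefix from) the front of some alternative:
  FIRST(E) = { 'id' }

Productions for L:
  L → id: FIRST = { 'id' }
  L → E: FIRST = { 'id' }
  L → id L id: FIRST = { 'id' }
E has only one production, so no FIRST/FIRST conflict is possible there.

Conflict for L: L → id and L → E
  Overlap: { 'id' }
Conflict for L: L → id and L → id L id
  Overlap: { 'id' }
Conflict for L: L → E and L → id L id
  Overlap: { 'id' }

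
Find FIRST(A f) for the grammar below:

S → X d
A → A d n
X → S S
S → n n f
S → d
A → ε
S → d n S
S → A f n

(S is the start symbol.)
FIRST sets of the non-terminals involved (from the grammar, by fixed-point iteration):
  FIRST(A) = { 'd', ε }

To compute FIRST(A f), process the symbols left to right:
Symbol A is a non-terminal. Add FIRST(A) \ {ε} = { 'd' }
A is nullable (ε ∈ FIRST(A)), continue to the next symbol.
Symbol f is a terminal. Add 'f' and stop.
FIRST(A f) = { 'd', 'f' }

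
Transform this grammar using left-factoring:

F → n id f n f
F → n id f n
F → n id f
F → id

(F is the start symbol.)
F → n id f F'
F' → n F''
F'' → f
F'' → ε
F' → ε
F → id

Left-factoring transforms A → αβ₁ | αβ₂ into A → αA' and A' → β₁ | β₂
(α is the longest common prefix among the alternatives). Repeat until
no nonterminal has two alternatives with a common prefix.

Round 1: F has alternatives sharing prefix 'n id f'. Introduce F': F → n id f F'
  Add: F' → n f
  Add: F' → n
  Add: F' → ε

Round 2: F' has alternatives sharing prefix 'n'. Introduce F'': F' → n F''
  Add: F'' → f
  Add: F'' → ε

No remaining common prefixes — done.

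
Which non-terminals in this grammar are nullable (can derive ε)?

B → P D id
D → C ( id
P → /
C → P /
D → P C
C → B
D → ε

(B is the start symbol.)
{ 'D' }

A non-terminal is nullable if it can derive ε (the empty string): either it has an ε-production, or it has a production whose right-hand side consists entirely of nullable non-terminals.

ε-productions: D → ε
So D is immediately nullable.
No further non-terminal can be added: every production for the remaining non-terminals contains a terminal or a non-nullable non-terminal.
Nullable = { 'D' }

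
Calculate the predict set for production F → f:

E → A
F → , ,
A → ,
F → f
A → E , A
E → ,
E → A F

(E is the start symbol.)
PREDICT(F → f) = (FIRST(RHS) \ {ε}) ∪ (FOLLOW(F) if ε ∈ FIRST(RHS), i.e. RHS ⇒* ε)
FIRST(f) = { 'f' }
ε ∉ FIRST(f), so FOLLOW(F) is not added.
PREDICT(F → f) = { 'f' }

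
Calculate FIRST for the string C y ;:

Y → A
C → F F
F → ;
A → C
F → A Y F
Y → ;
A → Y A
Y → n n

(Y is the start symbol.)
FIRST sets of the non-terminals involved (from the grammar, by fixed-point iteration):
  FIRST(C) = { ';', 'n' }

To compute FIRST(C y ;), process the symbols left to right:
Symbol C is a non-terminal. Add FIRST(C) \ {ε} = { ';', 'n' }
C is not nullable (ε ∉ FIRST(C)), so stop here.
FIRST(C y ;) = { ';', 'n' }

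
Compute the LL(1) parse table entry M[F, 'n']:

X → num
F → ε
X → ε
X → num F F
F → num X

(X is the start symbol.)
Empty (error entry)

To find M[F, 'n'], we find productions for F where 'n' is in the predict set (PREDICT(N → α) = (FIRST(α) \ {ε}) ∪ (FOLLOW(N) if α ⇒* ε)).

Relevant sets:
  FOLLOW(F) = { $, 'num' }

F → ε: PREDICT = { $, 'num' }
F → num X: PREDICT = { 'num' }

M[F, 'n'] is empty (no production applies)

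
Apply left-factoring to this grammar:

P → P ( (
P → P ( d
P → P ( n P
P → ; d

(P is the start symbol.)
P → P ( P'
P' → (
P' → d
P' → n P
P → ; d

Left-factoring transforms A → αβ₁ | αβ₂ into A → αA' and A' → β₁ | β₂
(α is the longest common prefix among the alternatives). Repeat until
no nonterminal has two alternatives with a common prefix.

Round 1: P has alternatives sharing prefix 'P ('. Introduce P': P → P ( P'
  Add: P' → (
  Add: P' → d
  Add: P' → n P

No remaining common prefixes — done.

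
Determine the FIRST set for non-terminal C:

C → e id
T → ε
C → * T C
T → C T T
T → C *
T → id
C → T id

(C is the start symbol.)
FIRST sets of the other non-terminals involved (by the same procedure, iterated to a fixed point):
  FIRST(T) = { '*', 'e', 'id', ε }

From C → e id:
  - e is a terminal: add 'e' and stop
From C → * T C:
  - '*' is a terminal: add '*' and stop
From C → T id:
  - T is a non-terminal: add FIRST(T) \ {ε} = { '*', 'e', 'id' }
    T is nullable, so continue to the next symbol
  - id is a terminal: add 'id' and stop

Collecting: FIRST(C) = { '*', 'e', 'id' }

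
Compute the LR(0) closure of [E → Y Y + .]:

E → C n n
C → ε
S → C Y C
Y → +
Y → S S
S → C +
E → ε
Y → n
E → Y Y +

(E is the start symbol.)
To compute CLOSURE, for each item [A → α.Bβ] where B is a non-terminal, add [B → .γ] for all productions B → γ; repeat for the newly added items until nothing changes.

Start with: [E → Y Y + .]
The dot is at the end, so nothing is added.

CLOSURE = { [E → Y Y + .] }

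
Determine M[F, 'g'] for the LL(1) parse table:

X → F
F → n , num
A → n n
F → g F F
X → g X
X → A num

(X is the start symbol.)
F → g F F

To find M[F, 'g'], we find productions for F where 'g' is in the predict set (PREDICT(N → α) = (FIRST(α) \ {ε}) ∪ (FOLLOW(N) if α ⇒* ε)).

F → n , num: PREDICT = { 'n' }
F → g F F: PREDICT = { 'g' }
  'g' is in predict set, so this production goes in M[F, 'g']

M[F, 'g'] = F → g F F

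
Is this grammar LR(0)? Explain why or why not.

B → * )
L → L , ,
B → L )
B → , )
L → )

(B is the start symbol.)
Yes, the grammar is LR(0)

A grammar is LR(0) if no state in the canonical LR(0) collection has:
  - both a shift item (dot before a terminal) and a complete item (shift-reduce conflict), or
  - two or more complete items (reduce-reduce conflict; the accept item [B' → B .] counts as a complete item here).

Augment with B' → B and build the canonical LR(0) collection (I0 = CLOSURE({[B' → . B]}), then GOTO on every symbol after a dot until no new states appear). It has 11 states:
  I0: { [B → . * )], [B → . , )], [B → . L )], [B' → . B], [L → . )], [L → . L , ,] }  — shift
  I1: { [L → ) .] }  — reduce
  I2: { [B → * . )] }  — shift
  I3: { [B → , . )] }  — shift
  I4: { [B' → B .] }  — accept
  I5: { [B → L . )], [L → L . , ,] }  — shift
  I6: { [B → L ) .] }  — reduce
  I7: { [L → L , . ,] }  — shift
  I8: { [L → L , , .] }  — reduce
  I9: { [B → , ) .] }  — reduce
  I10: { [B → * ) .] }  — reduce

Every state is either a pure shift/goto state or contains exactly one complete item and nothing to shift — no conflicts. The grammar is LR(0).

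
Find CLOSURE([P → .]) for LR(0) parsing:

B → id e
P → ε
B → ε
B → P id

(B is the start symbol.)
{ [P → .] }

Start with: [P → .]
The dot is at the end, so nothing is added.

CLOSURE = { [P → .] }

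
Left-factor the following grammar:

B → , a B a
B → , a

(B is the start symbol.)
B → , a B'
B' → B a
B' → ε

Left-factoring transforms A → αβ₁ | αβ₂ into A → αA' and A' → β₁ | β₂
(α is the longest common prefix among the alternatives). Repeat until
no nonterminal has two alternatives with a common prefix.

Round 1: B has alternatives sharing prefix ', a'. Introduce B': B → , a B'
  Add: B' → B a
  Add: B' → ε

No remaining common prefixes — done.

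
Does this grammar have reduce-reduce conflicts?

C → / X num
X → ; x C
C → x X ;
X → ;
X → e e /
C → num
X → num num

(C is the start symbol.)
Augment with C' → C and build the canonical LR(0) collection (I0 = CLOSURE({[C' → . C]}), then GOTO on every symbol after a dot until no new states appear). It has 17 states:
  I0: { [C → . / X num], [C → . num], [C → . x X ;], [C' → . C] }  — shift
  I1: { [C → / . X num], [X → . ; x C], [X → . ;], [X → . e e /], [X → . num num] }  — shift
  I2: { [C' → C .] }  — accept
  I3: { [C → num .] }  — reduce
  I4: { [C → x . X ;], [X → . ; x C], [X → . ;], [X → . e e /], [X → . num num] }  — shift
  I5: { [X → ; . x C], [X → ; .] }  — shift, reduce
  I6: { [C → x X . ;] }  — shift
  I7: { [X → e . e /] }  — shift
  I8: { [X → num . num] }  — shift
  I9: { [X → num num .] }  — reduce
  I10: { [X → e e . /] }  — shift
  I11: { [X → e e / .] }  — reduce
  I12: { [C → x X ; .] }  — reduce
  I13: { [C → . / X num], [C → . num], [C → . x X ;], [X → ; x . C] }  — shift
  I14: { [X → ; x C .] }  — reduce
  I15: { [C → / X . num] }  — shift
  I16: { [C → / X num .] }  — reduce

No state contains more than one complete item.

Answer: No reduce-reduce conflicts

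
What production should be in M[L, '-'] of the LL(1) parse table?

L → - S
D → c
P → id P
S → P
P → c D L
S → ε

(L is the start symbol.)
L → - S

To find M[L, '-'], we find productions for L where '-' is in the predict set (PREDICT(N → α) = (FIRST(α) \ {ε}) ∪ (FOLLOW(N) if α ⇒* ε)).

L → - S: PREDICT = { '-' }
  '-' is in predict set, so this production goes in M[L, '-']

M[L, '-'] = L → - S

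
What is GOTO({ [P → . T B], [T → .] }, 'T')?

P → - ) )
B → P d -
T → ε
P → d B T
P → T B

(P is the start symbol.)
{ [B → . P d -], [P → . - ) )], [P → . T B], [P → . d B T], [P → T . B], [T → .] }

GOTO(I, 'T') = CLOSURE({ [A → αX.β] : [A → α.Xβ] ∈ I, X = 'T' })

Items with dot before 'T', with the dot advanced:
  [P → . T B] → [P → T . B]
Closure of the advanced items:
  [P → T . B] has the dot before B: add [B → . P d -]
  [B → . P d -] has the dot before P: add [P → . - ) )], [P → . d B T], [P → . T B]
  [P → . T B] has the dot before T: add [T → .]

GOTO = { [B → . P d -], [P → . - ) )], [P → . T B], [P → . d B T], [P → T . B], [T → .] }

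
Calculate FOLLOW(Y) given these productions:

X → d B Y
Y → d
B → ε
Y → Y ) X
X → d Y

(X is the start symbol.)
{ $, ')' }

In X → d B Y: Y is at the end, add FOLLOW(X)
In Y → Y ) X: Y is followed by ')' X, add FIRST(')' X) \ {ε} = { ')' }
In X → d Y: Y is at the end, add FOLLOW(X)

The FOLLOW sets referred to above (computed the same way, to a fixed point):
  FOLLOW(X) = { $, ')' }

Taking the union: FOLLOW(Y) = { $, ')' }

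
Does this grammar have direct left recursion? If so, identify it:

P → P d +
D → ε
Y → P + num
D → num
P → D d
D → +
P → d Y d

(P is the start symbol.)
Direct left recursion occurs when N → N α for some non-terminal N (the right-hand side begins with the left-hand side itself).

P → P d +: LEFT RECURSIVE (starts with P)
D → ε: starts with ε
Y → P + num: starts with P
D → num: starts with num
P → D d: starts with D
D → +: starts with '+'
P → d Y d: starts with d

The grammar has direct left recursion on: P.

Answer: Yes, P is left-recursive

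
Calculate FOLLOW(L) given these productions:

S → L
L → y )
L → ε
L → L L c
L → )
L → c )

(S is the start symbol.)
{ $, ')', 'c', 'y' }

In S → L: L is at the end, add FOLLOW(S)
In L → L L c: L is followed by L c, add FIRST(L c) \ {ε} = { ')', 'c', 'y' }
In L → L L c: L is followed by c, add FIRST(c) \ {ε} = { 'c' }

The FOLLOW sets referred to above (computed the same way, to a fixed point):
  FOLLOW(S) = { $ }

Taking the union: FOLLOW(L) = { $, ')', 'c', 'y' }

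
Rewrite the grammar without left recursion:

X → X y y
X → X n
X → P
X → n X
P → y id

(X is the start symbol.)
X → P X'
X → n X X'
X' → y y X'
X' → n X'
X' → ε
P → y id

X is directly left-recursive. The standard transformation for
  A → A α₁ | ... | A α_m | β₁ | ... | β_n
is
  A  → β₁ A' | ... | β_n A'
  A' → α₁ A' | ... | α_m A' | ε

X → P becomes X → P X'
X → n X becomes X → n X X'
X → X y y becomes X' → y y X'
X → X n becomes X' → n X'
Add X' → ε

Productions for other non-terminals are unchanged:
  P → y id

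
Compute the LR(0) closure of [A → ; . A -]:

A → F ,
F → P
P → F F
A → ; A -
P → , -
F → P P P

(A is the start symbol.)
To compute CLOSURE, for each item [A → α.Bβ] where B is a non-terminal, add [B → .γ] for all productions B → γ; repeat for the newly added items until nothing changes.

Start with: [A → ; . A -]
  [A → ; . A -] has the dot before A: add [A → . F ,], [A → . ; A -]
  [A → . F ,] has the dot before F: add [F → . P], [F → . P P P]
  [F → . P] has the dot before P: add [P → . F F], [P → . , -]
No further items can be added.

CLOSURE = { [A → . ; A -], [A → . F ,], [A → ; . A -], [F → . P P P], [F → . P], [P → . , -], [P → . F F] }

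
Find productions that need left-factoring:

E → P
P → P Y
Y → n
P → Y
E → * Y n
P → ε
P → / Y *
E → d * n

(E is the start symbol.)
No, left-factoring is not needed

Left-factoring is needed when two productions for the same non-terminal
share a common prefix on the right-hand side.

Productions for E:
  E → P
  E → * Y n
  E → d * n
Productions for P:
  P → P Y
  P → Y
  P → ε
  P → / Y *

No common prefixes found.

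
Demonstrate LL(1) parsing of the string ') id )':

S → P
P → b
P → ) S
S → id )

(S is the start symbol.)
LL(1) parsing maintains a stack (initially the start symbol over $) and the input. At each step: if the stack top is a terminal, match it against the current input token; if it is a non-terminal N, replace it with the RHS of M[N, lookahead] (the unique production whose predict set contains the lookahead).

Stack is shown with the top on the left.

Stack   Input     Action
------------------------
S $     ) id ) $  output S → P
P $     ) id ) $  output P → ) S
) S $   ) id ) $  match ')'
S $     id ) $    output S → id )
id ) $  id ) $    match 'id'
) $     ) $       match ')'
$       $         accept

The string is accepted.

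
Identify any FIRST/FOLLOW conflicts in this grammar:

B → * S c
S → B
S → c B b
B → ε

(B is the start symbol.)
Nullable non-terminals: B, S.
FIRST sets used below: FIRST(B) = { '*', ε }

B: nullable alternative(s) B → ε; FOLLOW(B) = { $, 'b', 'c' }
  B → * S c: FIRST \ {ε} = { '*' } — disjoint from FOLLOW(B)
  B → ε: FIRST \ {ε} = { } — this is the only nullable alternative, skip

S: nullable alternative(s) S → B; FOLLOW(S) = { 'c' }
  S → B: FIRST \ {ε} = { '*' } — this is the only nullable alternative, skip
  S → c B b: FIRST \ {ε} = { 'c' } — overlaps FOLLOW(S) on { 'c' }: CONFLICT

So the grammar has 1 FIRST/FOLLOW conflict (marked CONFLICT above).

Answer: Yes. S → c B b with FOLLOW(S) on { 'c' }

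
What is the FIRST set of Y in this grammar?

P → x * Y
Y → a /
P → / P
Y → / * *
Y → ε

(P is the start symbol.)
{ '/', 'a', ε }

From Y → a /:
  - a is a terminal: add 'a' and stop
From Y → / * *:
  - '/' is a terminal: add '/' and stop
From Y → ε:
  - ε-production, so ε ∈ FIRST(Y)

Collecting: FIRST(Y) = { '/', 'a', ε }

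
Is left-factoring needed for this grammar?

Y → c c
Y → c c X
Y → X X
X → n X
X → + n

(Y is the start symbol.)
Yes, Y has productions with common prefix 'c c'

Left-factoring is needed when two productions for the same non-terminal
share a common prefix on the right-hand side.

Productions for Y:
  Y → c c
  Y → c c X
  Y → X X
Productions for X:
  X → n X
  X → + n

Found common prefix 'c c' in productions for Y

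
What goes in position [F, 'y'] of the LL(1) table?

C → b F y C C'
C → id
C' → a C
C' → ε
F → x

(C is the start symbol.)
Empty (error entry)

To find M[F, 'y'], we find productions for F where 'y' is in the predict set (PREDICT(N → α) = (FIRST(α) \ {ε}) ∪ (FOLLOW(N) if α ⇒* ε)).

F → x: PREDICT = { 'x' }

M[F, 'y'] is empty (no production applies)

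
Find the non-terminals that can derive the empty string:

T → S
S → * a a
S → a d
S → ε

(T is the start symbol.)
A non-terminal is nullable if it can derive ε (the empty string): either it has an ε-production, or it has a production whose right-hand side consists entirely of nullable non-terminals.

ε-productions: S → ε
So S is immediately nullable.
T → S: every symbol on the right is nullable, so T is nullable too.
Every non-terminal is now nullable.
Nullable = { 'S', 'T' }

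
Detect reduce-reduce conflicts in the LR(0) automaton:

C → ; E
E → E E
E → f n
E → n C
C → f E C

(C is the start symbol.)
No reduce-reduce conflicts

Augment with C' → C and build the canonical LR(0) collection (I0 = CLOSURE({[C' → . C]}), then GOTO on every symbol after a dot until no new states appear). It has 14 states:
  I0: { [C → . ; E], [C → . f E C], [C' → . C] }  — shift
  I1: { [C → ; . E], [E → . E E], [E → . f n], [E → . n C] }  — shift
  I2: { [C' → C .] }  — accept
  I3: { [C → f . E C], [E → . E E], [E → . f n], [E → . n C] }  — shift
  I4: { [C → . ; E], [C → . f E C], [C → f E . C], [E → . E E], [E → . f n], [E → . n C], [E → E . E] }  — shift
  I5: { [E → f . n] }  — shift
  I6: { [C → . ; E], [C → . f E C], [E → n . C] }  — shift
  I7: { [E → n C .] }  — reduce
  I8: { [E → f n .] }  — reduce
  I9: { [C → f E C .] }  — reduce
  I10: { [E → . E E], [E → . f n], [E → . n C], [E → E . E], [E → E E .] }  — shift, reduce
  I11: { [C → f . E C], [E → . E E], [E → . f n], [E → . n C], [E → f . n] }  — shift
  I12: { [C → . ; E], [C → . f E C], [E → f n .], [E → n . C] }  — shift, reduce
  I13: { [C → ; E .], [E → . E E], [E → . f n], [E → . n C], [E → E . E] }  — shift, reduce

No state contains more than one complete item.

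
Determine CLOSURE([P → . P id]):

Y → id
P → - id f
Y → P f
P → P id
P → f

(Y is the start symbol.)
Start with: [P → . P id]
  [P → . P id] has the dot before P: add [P → . - id f], [P → . f]
No further items can be added.

CLOSURE = { [P → . - id f], [P → . P id], [P → . f] }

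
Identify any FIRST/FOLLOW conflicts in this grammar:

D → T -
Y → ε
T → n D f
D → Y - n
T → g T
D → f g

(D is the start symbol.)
No FIRST/FOLLOW conflicts.

Nullable non-terminals: Y.
Y has a nullable alternative but only one production, so nothing to check.

D, T have no nullable alternative, so no FIRST/FOLLOW check is needed there.

No FIRST/FOLLOW conflicts found.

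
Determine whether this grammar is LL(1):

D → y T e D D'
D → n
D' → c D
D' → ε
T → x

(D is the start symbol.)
No. Predict set conflict for D': { 'c' }

Relevant sets:
  FOLLOW(D') = { $, 'c' }

For D:
  PREDICT(D → y T e D D') = { 'y' }
  PREDICT(D → n) = { 'n' }
For D':
  PREDICT(D' → c D) = { 'c' }
  PREDICT(D' → ε) = { $, 'c' }
T has a single production, so nothing to check there.

Conflict found: Predict set conflict for D': { 'c' }
The grammar is NOT LL(1).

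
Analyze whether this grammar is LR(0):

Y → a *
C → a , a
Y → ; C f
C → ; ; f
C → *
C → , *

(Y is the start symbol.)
A grammar is LR(0) if no state in the canonical LR(0) collection has:
  - both a shift item (dot before a terminal) and a complete item (shift-reduce conflict), or
  - two or more complete items (reduce-reduce conflict; the accept item [Y' → Y .] counts as a complete item here).

Augment with Y' → Y and build the canonical LR(0) collection (I0 = CLOSURE({[Y' → . Y]}), then GOTO on every symbol after a dot until no new states appear). It has 16 states:
  I0: { [Y → . ; C f], [Y → . a *], [Y' → . Y] }  — shift
  I1: { [C → . *], [C → . , *], [C → . ; ; f], [C → . a , a], [Y → ; . C f] }  — shift
  I2: { [Y' → Y .] }  — accept
  I3: { [Y → a . *] }  — shift
  I4: { [Y → a * .] }  — reduce
  I5: { [C → * .] }  — reduce
  I6: { [C → , . *] }  — shift
  I7: { [C → ; . ; f] }  — shift
  I8: { [Y → ; C . f] }  — shift
  I9: { [C → a . , a] }  — shift
  I10: { [C → a , . a] }  — shift
  I11: { [C → a , a .] }  — reduce
  I12: { [Y → ; C f .] }  — reduce
  I13: { [C → ; ; . f] }  — shift
  I14: { [C → ; ; f .] }  — reduce
  I15: { [C → , * .] }  — reduce

Every state is either a pure shift/goto state or contains exactly one complete item and nothing to shift — no conflicts. The grammar is LR(0).

Answer: Yes, the grammar is LR(0)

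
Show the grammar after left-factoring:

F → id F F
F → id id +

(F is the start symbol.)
F → id F'
F' → F F
F' → id +

Left-factoring transforms A → αβ₁ | αβ₂ into A → αA' and A' → β₁ | β₂
(α is the longest common prefix among the alternatives). Repeat until
no nonterminal has two alternatives with a common prefix.

Round 1: F has alternatives sharing prefix 'id'. Introduce F': F → id F'
  Add: F' → F F
  Add: F' → id +

No remaining common prefixes — done.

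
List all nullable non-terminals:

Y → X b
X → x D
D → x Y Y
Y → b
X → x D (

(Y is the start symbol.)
A non-terminal is nullable if it can derive ε (the empty string): either it has an ε-production, or it has a production whose right-hand side consists entirely of nullable non-terminals.

There are no ε-productions, so no non-terminal can derive ε.
No non-terminals are nullable.

Answer: None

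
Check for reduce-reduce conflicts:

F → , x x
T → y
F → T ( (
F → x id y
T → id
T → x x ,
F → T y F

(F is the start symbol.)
Augment with F' → F and build the canonical LR(0) collection (I0 = CLOSURE({[F' → . F]}), then GOTO on every symbol after a dot until no new states appear). It has 17 states:
  I0: { [F → . , x x], [F → . T ( (], [F → . T y F], [F → . x id y], [F' → . F], [T → . id], [T → . x x ,], [T → . y] }  — shift
  I1: { [F → , . x x] }  — shift
  I2: { [F' → F .] }  — accept
  I3: { [F → T . ( (], [F → T . y F] }  — shift
  I4: { [T → id .] }  — reduce
  I5: { [F → x . id y], [T → x . x ,] }  — shift
  I6: { [T → y .] }  — reduce
  I7: { [F → x id . y] }  — shift
  I8: { [T → x x . ,] }  — shift
  I9: { [T → x x , .] }  — reduce
  I10: { [F → x id y .] }  — reduce
  I11: { [F → T ( . (] }  — shift
  I12: { [F → . , x x], [F → . T ( (], [F → . T y F], [F → . x id y], [F → T y . F], [T → . id], [T → . x x ,], [T → . y] }  — shift
  I13: { [F → T y F .] }  — reduce
  I14: { [F → T ( ( .] }  — reduce
  I15: { [F → , x . x] }  — shift
  I16: { [F → , x x .] }  — reduce

No state contains more than one complete item.

Answer: No reduce-reduce conflicts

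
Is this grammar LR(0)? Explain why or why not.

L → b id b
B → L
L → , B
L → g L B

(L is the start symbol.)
A grammar is LR(0) if no state in the canonical LR(0) collection has:
  - both a shift item (dot before a terminal) and a complete item (shift-reduce conflict), or
  - two or more complete items (reduce-reduce conflict; the accept item [L' → L .] counts as a complete item here).

Augment with L' → L and build the canonical LR(0) collection (I0 = CLOSURE({[L' → . L]}), then GOTO on every symbol after a dot until no new states appear). It has 11 states:
  I0: { [L → . , B], [L → . b id b], [L → . g L B], [L' → . L] }  — shift
  I1: { [B → . L], [L → , . B], [L → . , B], [L → . b id b], [L → . g L B] }  — shift
  I2: { [L' → L .] }  — accept
  I3: { [L → b . id b] }  — shift
  I4: { [L → . , B], [L → . b id b], [L → . g L B], [L → g . L B] }  — shift
  I5: { [B → . L], [L → . , B], [L → . b id b], [L → . g L B], [L → g L . B] }  — shift
  I6: { [L → g L B .] }  — reduce
  I7: { [B → L .] }  — reduce
  I8: { [L → b id . b] }  — shift
  I9: { [L → b id b .] }  — reduce
  I10: { [L → , B .] }  — reduce

Every state is either a pure shift/goto state or contains exactly one complete item and nothing to shift — no conflicts. The grammar is LR(0).

Answer: Yes, the grammar is LR(0)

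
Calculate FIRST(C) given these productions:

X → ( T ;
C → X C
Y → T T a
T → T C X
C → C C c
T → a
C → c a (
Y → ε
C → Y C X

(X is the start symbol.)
{ '(', 'a', 'c' }

To compute FIRST(C), examine every production with C on the left-hand side, reading each right-hand side left to right until a non-nullable symbol is reached.

FIRST sets of the other non-terminals involved (by the same procedure, iterated to a fixed point):
  FIRST(X) = { '(' }
  FIRST(Y) = { 'a', ε }

From C → X C:
  - X is a non-terminal: add FIRST(X) \ {ε} = { '(' }
    X is not nullable, so stop
From C → C C c:
  - C is the symbol being defined: contributes nothing new
    C is not nullable, so stop
From C → c a (:
  - c is a terminal: add 'c' and stop
From C → Y C X:
  - Y is a non-terminal: add FIRST(Y) \ {ε} = { 'a' }
    Y is nullable, so continue to the next symbol
  - C is the symbol being defined: contributes nothing new
    C is not nullable, so stop

Collecting: FIRST(C) = { '(', 'a', 'c' }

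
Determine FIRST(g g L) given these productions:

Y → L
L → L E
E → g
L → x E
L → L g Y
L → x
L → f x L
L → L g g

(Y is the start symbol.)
{ 'g' }

To compute FIRST(g g L), process the symbols left to right:
Symbol g is a terminal. Add 'g' and stop.
FIRST(g g L) = { 'g' }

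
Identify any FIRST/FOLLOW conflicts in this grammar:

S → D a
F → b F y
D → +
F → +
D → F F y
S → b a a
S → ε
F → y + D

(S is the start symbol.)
Nullable non-terminals: S.
FIRST sets used below: FIRST(D) = { '+', 'b', 'y' }

S: nullable alternative(s) S → ε; FOLLOW(S) = { $ }
  S → D a: FIRST \ {ε} = { '+', 'b', 'y' } — disjoint from FOLLOW(S)
  S → b a a: FIRST \ {ε} = { 'b' } — disjoint from FOLLOW(S)
  S → ε: FIRST \ {ε} = { } — this is the only nullable alternative, skip

D, F have no nullable alternative, so no FIRST/FOLLOW check is needed there.

No FIRST/FOLLOW conflicts found.

Answer: No FIRST/FOLLOW conflicts.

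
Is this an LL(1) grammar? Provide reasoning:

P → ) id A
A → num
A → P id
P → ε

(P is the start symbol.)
Yes, the grammar is LL(1).

A grammar is LL(1) if for each non-terminal N with multiple productions, the predict sets of those productions are pairwise disjoint, where PREDICT(N → α) = (FIRST(α) \ {ε}) ∪ (FOLLOW(N) if α ⇒* ε).

Relevant sets:
  FIRST(P) = { ')', ε }
  FOLLOW(P) = { $, 'id' }

For P:
  PREDICT(P → ')' id A) = { ')' }
  PREDICT(P → ε) = { $, 'id' }
For A:
  PREDICT(A → num) = { 'num' }
  PREDICT(A → P id) = { ')', 'id' }

All predict sets are disjoint. The grammar IS LL(1).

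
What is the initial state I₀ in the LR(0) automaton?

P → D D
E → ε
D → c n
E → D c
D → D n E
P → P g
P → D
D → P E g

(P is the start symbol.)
First, augment the grammar with P' → P
I₀ = CLOSURE({ [P' → . P] }):
  [P' → . P] has the dot before P: add [P → . D D], [P → . P g], [P → . D]
  [P → . D D] has the dot before D: add [D → . c n], [D → . D n E], [D → . P E g]
No further items can be added.

I₀ = { [D → . D n E], [D → . P E g], [D → . c n], [P → . D D], [P → . D], [P → . P g], [P' → . P] }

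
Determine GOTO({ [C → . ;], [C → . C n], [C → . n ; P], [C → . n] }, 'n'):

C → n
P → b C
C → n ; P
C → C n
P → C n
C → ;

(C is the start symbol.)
GOTO(I, 'n') = CLOSURE({ [A → αX.β] : [A → α.Xβ] ∈ I, X = 'n' })

Items with dot before 'n', with the dot advanced:
  [C → . n] → [C → n .]
  [C → . n ; P] → [C → n . ; P]
Closure adds nothing (no advanced item has the dot before a non-terminal).

GOTO = { [C → n . ; P], [C → n .] }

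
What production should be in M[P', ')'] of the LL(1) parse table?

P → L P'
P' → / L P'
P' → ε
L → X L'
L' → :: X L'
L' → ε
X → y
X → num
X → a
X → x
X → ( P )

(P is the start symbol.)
To find M[P', ')'], we find productions for P' where ')' is in the predict set (PREDICT(N → α) = (FIRST(α) \ {ε}) ∪ (FOLLOW(N) if α ⇒* ε)).

Relevant sets:
  FOLLOW(P') = { $, ')' }

P' → / L P': PREDICT = { '/' }
P' → ε: PREDICT = { $, ')' }
  ')' is in predict set, so this production goes in M[P', ')']

M[P', ')'] = P' → ε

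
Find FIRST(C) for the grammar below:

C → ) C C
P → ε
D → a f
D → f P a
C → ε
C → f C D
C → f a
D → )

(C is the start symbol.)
From C → ) C C:
  - ')' is a terminal: add ')' and stop
From C → ε:
  - ε-production, so ε ∈ FIRST(C)
From C → f C D:
  - f is a terminal: add 'f' and stop
From C → f a:
  - f is a terminal: add 'f' and stop

Collecting: FIRST(C) = { ')', 'f', ε }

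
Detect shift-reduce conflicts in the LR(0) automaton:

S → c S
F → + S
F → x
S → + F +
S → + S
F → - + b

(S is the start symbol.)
No shift-reduce conflicts

A shift-reduce conflict occurs when an LR(0) state has both:
  - a complete (reduce) item [A → α .] (dot at the end), and
  - a shift item [B → β . c γ] (dot before a terminal).

Augment with S' → S and build the canonical LR(0) collection (I0 = CLOSURE({[S' → . S]}), then GOTO on every symbol after a dot until no new states appear). It has 14 states:
  I0: { [S → . + F +], [S → . + S], [S → . c S], [S' → . S] }  — shift
  I1: { [F → . + S], [F → . - + b], [F → . x], [S → + . F +], [S → + . S], [S → . + F +], [S → . + S], [S → . c S] }  — shift
  I2: { [S' → S .] }  — accept
  I3: { [S → . + F +], [S → . + S], [S → . c S], [S → c . S] }  — shift
  I4: { [S → c S .] }  — reduce
  I5: { [F → + . S], [F → . + S], [F → . - + b], [F → . x], [S → + . F +], [S → + . S], [S → . + F +], [S → . + S], [S → . c S] }  — shift
  I6: { [F → - . + b] }  — shift
  I7: { [S → + F . +] }  — shift
  I8: { [S → + S .] }  — reduce
  I9: { [F → x .] }  — reduce
  I10: { [S → + F + .] }  — reduce
  I11: { [F → - + . b] }  — shift
  I12: { [F → - + b .] }  — reduce
  I13: { [F → + S .], [S → + S .] }  — 2 reduces

No state contains both a complete item and a shift item.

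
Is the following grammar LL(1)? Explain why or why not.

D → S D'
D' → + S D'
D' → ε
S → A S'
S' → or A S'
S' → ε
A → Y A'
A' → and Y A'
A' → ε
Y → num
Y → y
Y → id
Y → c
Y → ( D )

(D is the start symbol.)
Yes, the grammar is LL(1).

A grammar is LL(1) if for each non-terminal N with multiple productions, the predict sets of those productions are pairwise disjoint, where PREDICT(N → α) = (FIRST(α) \ {ε}) ∪ (FOLLOW(N) if α ⇒* ε).

Relevant sets:
  FOLLOW(D') = { $, ')' }
  FOLLOW(S') = { $, ')', '+' }
  FOLLOW(A') = { $, ')', '+', 'or' }

For D':
  PREDICT(D' → '+' S D') = { '+' }
  PREDICT(D' → ε) = { $, ')' }
For S':
  PREDICT(S' → or A S') = { 'or' }
  PREDICT(S' → ε) = { $, ')', '+' }
For A':
  PREDICT(A' → and Y A') = { 'and' }
  PREDICT(A' → ε) = { $, ')', '+', 'or' }
For Y:
  PREDICT(Y → num) = { 'num' }
  PREDICT(Y → y) = { 'y' }
  PREDICT(Y → id) = { 'id' }
  PREDICT(Y → c) = { 'c' }
  PREDICT(Y → '(' D ')') = { '(' }
D, S, A have a single production, so nothing to check there.

All predict sets are disjoint. The grammar IS LL(1).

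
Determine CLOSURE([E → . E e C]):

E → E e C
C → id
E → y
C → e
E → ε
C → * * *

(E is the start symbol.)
Start with: [E → . E e C]
  [E → . E e C] has the dot before E: add [E → . y], [E → .]
No further items can be added.

CLOSURE = { [E → . E e C], [E → . y], [E → .] }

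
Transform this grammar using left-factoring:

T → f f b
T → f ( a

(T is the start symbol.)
T → f T'
T' → f b
T' → ( a

Left-factoring transforms A → αβ₁ | αβ₂ into A → αA' and A' → β₁ | β₂
(α is the longest common prefix among the alternatives). Repeat until
no nonterminal has two alternatives with a common prefix.

Round 1: T has alternatives sharing prefix 'f'. Introduce T': T → f T'
  Add: T' → f b
  Add: T' → ( a

No remaining common prefixes — done.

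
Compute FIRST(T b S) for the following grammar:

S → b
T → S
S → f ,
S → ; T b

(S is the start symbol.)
FIRST sets of the non-terminals involved (from the grammar, by fixed-point iteration):
  FIRST(T) = { ';', 'b', 'f' }

To compute FIRST(T b S), process the symbols left to right:
Symbol T is a non-terminal. Add FIRST(T) \ {ε} = { ';', 'b', 'f' }
T is not nullable (ε ∉ FIRST(T)), so stop here.
FIRST(T b S) = { ';', 'b', 'f' }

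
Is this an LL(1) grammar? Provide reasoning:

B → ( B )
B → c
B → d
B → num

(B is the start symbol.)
Yes, the grammar is LL(1).

A grammar is LL(1) if for each non-terminal N with multiple productions, the predict sets of those productions are pairwise disjoint, where PREDICT(N → α) = (FIRST(α) \ {ε}) ∪ (FOLLOW(N) if α ⇒* ε).

For B:
  PREDICT(B → '(' B ')') = { '(' }
  PREDICT(B → c) = { 'c' }
  PREDICT(B → d) = { 'd' }
  PREDICT(B → num) = { 'num' }

All predict sets are disjoint. The grammar IS LL(1).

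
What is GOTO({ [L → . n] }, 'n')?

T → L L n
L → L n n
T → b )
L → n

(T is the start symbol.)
{ [L → n .] }

GOTO(I, 'n') = CLOSURE({ [A → αX.β] : [A → α.Xβ] ∈ I, X = 'n' })

Items with dot before 'n', with the dot advanced:
  [L → . n] → [L → n .]
Closure adds nothing (no advanced item has the dot before a non-terminal).

GOTO = { [L → n .] }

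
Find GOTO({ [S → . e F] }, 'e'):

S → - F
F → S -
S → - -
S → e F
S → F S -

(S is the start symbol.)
{ [F → . S -], [S → . - -], [S → . - F], [S → . F S -], [S → . e F], [S → e . F] }

GOTO(I, 'e') = CLOSURE({ [A → αX.β] : [A → α.Xβ] ∈ I, X = 'e' })

Items with dot before 'e', with the dot advanced:
  [S → . e F] → [S → e . F]
Closure of the advanced items:
  [S → e . F] has the dot before F: add [F → . S -]
  [F → . S -] has the dot before S: add [S → . - F], [S → . - -], [S → . e F], [S → . F S -]

GOTO = { [F → . S -], [S → . - -], [S → . - F], [S → . F S -], [S → . e F], [S → e . F] }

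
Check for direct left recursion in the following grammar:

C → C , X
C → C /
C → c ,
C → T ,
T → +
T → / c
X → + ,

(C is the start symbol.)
Yes, C is left-recursive

C → C , X: LEFT RECURSIVE (starts with C)
C → C /: LEFT RECURSIVE (starts with C)
C → c ,: starts with c
C → T ,: starts with T
T → +: starts with '+'
T → / c: starts with '/'
X → + ,: starts with '+'

The grammar has direct left recursion on: C.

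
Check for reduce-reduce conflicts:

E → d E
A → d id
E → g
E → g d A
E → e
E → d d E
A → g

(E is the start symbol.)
A reduce-reduce conflict occurs when an LR(0) state has two complete items [A → α .] and [B → β .] — both call for a reduction, and with no lookahead the parser cannot choose between them.

Augment with E' → E and build the canonical LR(0) collection (I0 = CLOSURE({[E' → . E]}), then GOTO on every symbol after a dot until no new states appear). It has 13 states:
  I0: { [E → . d E], [E → . d d E], [E → . e], [E → . g d A], [E → . g], [E' → . E] }  — shift
  I1: { [E' → E .] }  — accept
  I2: { [E → . d E], [E → . d d E], [E → . e], [E → . g d A], [E → . g], [E → d . E], [E → d . d E] }  — shift
  I3: { [E → e .] }  — reduce
  I4: { [E → g . d A], [E → g .] }  — shift, reduce
  I5: { [A → . d id], [A → . g], [E → g d . A] }  — shift
  I6: { [E → g d A .] }  — reduce
  I7: { [A → d . id] }  — shift
  I8: { [A → g .] }  — reduce
  I9: { [A → d id .] }  — reduce
  I10: { [E → d E .] }  — reduce
  I11: { [E → . d E], [E → . d d E], [E → . e], [E → . g d A], [E → . g], [E → d . E], [E → d . d E], [E → d d . E] }  — shift
  I12: { [E → d E .], [E → d d E .] }  — 2 reduces

I12 contains complete items [E → d E .], [E → d d E .] — reduce-reduce conflict.

Answer: Yes — I12: [E → d E .] vs [E → d d E .]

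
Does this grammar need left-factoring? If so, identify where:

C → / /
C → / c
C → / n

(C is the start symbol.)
Yes, C has productions with common prefix '/'

Left-factoring is needed when two productions for the same non-terminal
share a common prefix on the right-hand side.

Productions for C:
  C → / /
  C → / c
  C → / n

Found common prefix '/' in productions for C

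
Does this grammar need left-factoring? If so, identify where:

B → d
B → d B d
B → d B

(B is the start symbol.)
Left-factoring is needed when two productions for the same non-terminal
share a common prefix on the right-hand side.

Productions for B:
  B → d
  B → d B d
  B → d B

Found common prefix 'd' in productions for B

Answer: Yes, B has productions with common prefix 'd'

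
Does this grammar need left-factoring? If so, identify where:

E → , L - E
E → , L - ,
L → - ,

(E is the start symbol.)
Left-factoring is needed when two productions for the same non-terminal
share a common prefix on the right-hand side.

Productions for E:
  E → , L - E
  E → , L - ,

Found common prefix ', L -' in productions for E

Answer: Yes, E has productions with common prefix ', L -'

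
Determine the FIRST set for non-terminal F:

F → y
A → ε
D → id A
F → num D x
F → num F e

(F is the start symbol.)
To compute FIRST(F), examine every production with F on the left-hand side, reading each right-hand side left to right until a non-nullable symbol is reached.

From F → y:
  - y is a terminal: add 'y' and stop
From F → num D x:
  - num is a terminal: add 'num' and stop
From F → num F e:
  - num is a terminal: add 'num' and stop

Collecting: FIRST(F) = { 'num', 'y' }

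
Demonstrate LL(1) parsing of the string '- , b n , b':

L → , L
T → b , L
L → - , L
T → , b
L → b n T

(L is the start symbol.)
LL(1) parsing maintains a stack (initially the start symbol over $) and the input. At each step: if the stack top is a terminal, match it against the current input token; if it is a non-terminal N, replace it with the RHS of M[N, lookahead] (the unique production whose predict set contains the lookahead).

Stack is shown with the top on the left.

Stack    Input          Action
------------------------------
L $      - , b n , b $  output L → - , L
- , L $  - , b n , b $  match '-'
, L $    , b n , b $    match ','
L $      b n , b $      output L → b n T
b n T $  b n , b $      match 'b'
n T $    n , b $        match 'n'
T $      , b $          output T → , b
, b $    , b $          match ','
b $      b $            match 'b'
$        $              accept

The string is accepted.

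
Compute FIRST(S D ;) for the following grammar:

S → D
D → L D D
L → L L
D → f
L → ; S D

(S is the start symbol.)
{ ';', 'f' }

FIRST sets of the non-terminals involved (from the grammar, by fixed-point iteration):
  FIRST(S) = { ';', 'f' }

To compute FIRST(S D ;), process the symbols left to right:
Symbol S is a non-terminal. Add FIRST(S) \ {ε} = { ';', 'f' }
S is not nullable (ε ∉ FIRST(S)), so stop here.
FIRST(S D ;) = { ';', 'f' }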